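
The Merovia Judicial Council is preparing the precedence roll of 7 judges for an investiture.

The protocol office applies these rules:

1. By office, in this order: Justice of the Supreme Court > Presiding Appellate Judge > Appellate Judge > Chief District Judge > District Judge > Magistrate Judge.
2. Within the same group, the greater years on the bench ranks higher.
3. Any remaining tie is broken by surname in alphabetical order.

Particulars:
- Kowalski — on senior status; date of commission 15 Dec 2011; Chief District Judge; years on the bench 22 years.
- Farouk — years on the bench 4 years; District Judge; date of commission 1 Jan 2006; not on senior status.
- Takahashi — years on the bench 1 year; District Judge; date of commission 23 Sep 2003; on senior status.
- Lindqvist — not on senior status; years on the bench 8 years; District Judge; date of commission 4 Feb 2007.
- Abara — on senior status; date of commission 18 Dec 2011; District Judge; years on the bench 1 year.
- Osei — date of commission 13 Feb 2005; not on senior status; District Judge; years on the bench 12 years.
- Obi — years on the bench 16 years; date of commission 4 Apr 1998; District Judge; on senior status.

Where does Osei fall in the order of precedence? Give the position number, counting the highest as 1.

3

By office: Kowalski (Chief District Judge); then Obi, Osei, Lindqvist, Farouk, Abara and Takahashi (District Judge).
Among Obi, Osei, Lindqvist, Farouk, Abara and Takahashi, by years on the bench (higher first): Obi (16 years) before Osei (12 years) before Lindqvist (8 years) before Farouk (4 years) before Abara and Takahashi (1 year).
Among Abara and Takahashi, alphabetically by surname: Abara before Takahashi.
Order: Kowalski, Obi, Osei, Lindqvist, Farouk, Abara, Takahashi. So position 3.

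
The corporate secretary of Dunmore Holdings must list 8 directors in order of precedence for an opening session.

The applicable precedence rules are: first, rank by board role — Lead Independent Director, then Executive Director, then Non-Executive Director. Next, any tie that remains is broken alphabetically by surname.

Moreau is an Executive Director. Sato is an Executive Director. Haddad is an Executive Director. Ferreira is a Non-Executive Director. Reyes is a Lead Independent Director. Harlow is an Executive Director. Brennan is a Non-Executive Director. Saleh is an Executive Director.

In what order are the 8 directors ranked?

Reyes, Haddad, Harlow, Moreau, Saleh, Sato, Brennan, Ferreira

By board role: Reyes (Lead Independent Director); then Haddad, Harlow, Moreau, Saleh and Sato (Executive Director); then Brennan and Ferreira (Non-Executive Director).
Among Haddad, Harlow, Moreau, Saleh and Sato, alphabetically by surname: Haddad before Harlow before Moreau before Saleh before Sato.
Among Brennan and Ferreira, alphabetically by surname: Brennan before Ferreira.
Full order: Reyes, Haddad, Harlow, Moreau, Saleh, Sato, Brennan, Ferreira.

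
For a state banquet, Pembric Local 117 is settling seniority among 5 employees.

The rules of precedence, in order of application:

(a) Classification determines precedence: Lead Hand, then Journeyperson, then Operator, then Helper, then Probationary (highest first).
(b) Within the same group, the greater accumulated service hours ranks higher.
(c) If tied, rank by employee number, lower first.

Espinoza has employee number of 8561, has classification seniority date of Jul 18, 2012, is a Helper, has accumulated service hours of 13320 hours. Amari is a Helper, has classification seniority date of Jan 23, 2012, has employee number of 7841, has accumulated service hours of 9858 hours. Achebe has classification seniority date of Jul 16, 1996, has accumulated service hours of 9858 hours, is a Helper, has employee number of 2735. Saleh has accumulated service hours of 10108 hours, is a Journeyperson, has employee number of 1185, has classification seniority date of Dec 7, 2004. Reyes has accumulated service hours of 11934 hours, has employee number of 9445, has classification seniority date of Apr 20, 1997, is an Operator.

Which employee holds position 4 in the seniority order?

By classification: Saleh (Journeyperson); then Reyes (Operator); then Espinoza, Achebe and Amari (Helper).
Among Espinoza, Achebe and Amari, by accumulated service hours (higher first): Espinoza (13320 hours) before Achebe and Amari (9858 hours).
Among Achebe and Amari, by employee number (lower first): Achebe (2735) before Amari (7841).
Order: Saleh, Reyes, Espinoza, Achebe, Amari.

Achebe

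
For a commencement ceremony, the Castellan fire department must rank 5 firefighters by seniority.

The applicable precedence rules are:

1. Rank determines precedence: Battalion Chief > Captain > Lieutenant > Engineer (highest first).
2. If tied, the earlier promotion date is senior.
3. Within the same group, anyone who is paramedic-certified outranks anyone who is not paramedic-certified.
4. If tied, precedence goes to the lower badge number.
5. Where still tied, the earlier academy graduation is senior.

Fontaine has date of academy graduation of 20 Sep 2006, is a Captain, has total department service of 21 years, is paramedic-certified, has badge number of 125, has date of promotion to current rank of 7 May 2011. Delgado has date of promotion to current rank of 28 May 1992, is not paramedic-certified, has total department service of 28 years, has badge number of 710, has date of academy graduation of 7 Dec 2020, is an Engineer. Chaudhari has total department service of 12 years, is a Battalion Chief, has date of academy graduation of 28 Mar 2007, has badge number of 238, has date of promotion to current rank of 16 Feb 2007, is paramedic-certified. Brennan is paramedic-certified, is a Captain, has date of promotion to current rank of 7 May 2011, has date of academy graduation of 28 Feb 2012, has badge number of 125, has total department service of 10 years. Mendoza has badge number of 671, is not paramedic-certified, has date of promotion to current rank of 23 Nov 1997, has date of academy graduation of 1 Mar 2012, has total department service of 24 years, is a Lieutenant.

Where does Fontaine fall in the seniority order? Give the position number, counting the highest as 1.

2

By rank: Chaudhari (Battalion Chief); then Fontaine and Brennan (Captain); then Mendoza (Lieutenant); then Delgado (Engineer).
Fontaine and Brennan both have date of promotion to current rank 7 May 2011, so the next rule applies.
Fontaine and Brennan are each paramedic-certified, so the next rule applies.
Fontaine and Brennan both have badge number 125, so the next rule applies.
Among Fontaine and Brennan, by date of academy graduation (earlier first): Fontaine (20 Sep 2006) before Brennan (28 Feb 2012).
Order: Chaudhari, Fontaine, Brennan, Mendoza, Delgado. So position 2.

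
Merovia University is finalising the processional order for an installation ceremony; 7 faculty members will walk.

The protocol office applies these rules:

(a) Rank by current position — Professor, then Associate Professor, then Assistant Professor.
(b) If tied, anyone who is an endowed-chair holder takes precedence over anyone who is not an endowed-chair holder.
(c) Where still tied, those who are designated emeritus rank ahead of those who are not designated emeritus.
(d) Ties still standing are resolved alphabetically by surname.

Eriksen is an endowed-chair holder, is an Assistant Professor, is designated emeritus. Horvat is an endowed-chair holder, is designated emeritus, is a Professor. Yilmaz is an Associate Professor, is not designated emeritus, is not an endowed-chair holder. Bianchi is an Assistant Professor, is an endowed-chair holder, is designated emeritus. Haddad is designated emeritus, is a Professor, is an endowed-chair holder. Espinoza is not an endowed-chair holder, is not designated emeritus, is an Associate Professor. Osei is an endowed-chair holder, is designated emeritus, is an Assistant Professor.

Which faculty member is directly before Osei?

By current position: Haddad and Horvat (Professor); then Espinoza and Yilmaz (Associate Professor); then Bianchi, Eriksen and Osei (Assistant Professor).
Haddad and Horvat are each an endowed-chair holder, so the next rule applies.
Haddad and Horvat are each designated emeritus, so the next rule applies.
Among Haddad and Horvat, alphabetically by surname: Haddad before Horvat.
Espinoza and Yilmaz are each not an endowed-chair holder, so the next rule applies.
Espinoza and Yilmaz are each not designated emeritus, so the next rule applies.
Among Espinoza and Yilmaz, alphabetically by surname: Espinoza before Yilmaz.
Bianchi, Eriksen and Osei are each an endowed-chair holder, so the next rule applies.
Bianchi, Eriksen and Osei are each designated emeritus, so the next rule applies.
Among Bianchi, Eriksen and Osei, alphabetically by surname: Bianchi before Eriksen before Osei.
Order: Haddad, Horvat, Espinoza, Yilmaz, Bianchi, Eriksen, Osei.

Eriksen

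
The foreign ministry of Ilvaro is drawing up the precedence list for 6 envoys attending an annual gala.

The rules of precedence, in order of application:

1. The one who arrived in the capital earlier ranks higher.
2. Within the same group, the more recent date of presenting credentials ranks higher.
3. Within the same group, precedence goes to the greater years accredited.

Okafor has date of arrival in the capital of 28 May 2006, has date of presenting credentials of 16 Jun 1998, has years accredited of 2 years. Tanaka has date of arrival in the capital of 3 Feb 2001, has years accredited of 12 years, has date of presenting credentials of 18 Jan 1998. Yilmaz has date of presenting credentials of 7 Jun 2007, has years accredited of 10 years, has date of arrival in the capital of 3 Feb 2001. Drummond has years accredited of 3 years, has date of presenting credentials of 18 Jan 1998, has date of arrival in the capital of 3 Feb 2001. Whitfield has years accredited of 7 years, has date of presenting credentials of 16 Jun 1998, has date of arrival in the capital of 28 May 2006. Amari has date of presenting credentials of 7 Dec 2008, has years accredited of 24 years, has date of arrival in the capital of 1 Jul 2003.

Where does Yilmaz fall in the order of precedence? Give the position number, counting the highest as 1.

By date of arrival in the capital (earlier first): Yilmaz, Tanaka and Drummond (each 3 Feb 2001); then Amari (1 Jul 2003); then Whitfield and Okafor (both 28 May 2006).
Among Yilmaz, Tanaka and Drummond, by date of presenting credentials (later first): Yilmaz (7 Jun 2007) before Tanaka and Drummond (18 Jan 1998).
Among Tanaka and Drummond, by years accredited (higher first): Tanaka (12 years) before Drummond (3 years).
Whitfield and Okafor both have date of presenting credentials 16 Jun 1998, so the next rule applies.
Among Whitfield and Okafor, by years accredited (higher first): Whitfield (7 years) before Okafor (2 years).
Order: Yilmaz, Tanaka, Drummond, Amari, Whitfield, Okafor. So position 1.

1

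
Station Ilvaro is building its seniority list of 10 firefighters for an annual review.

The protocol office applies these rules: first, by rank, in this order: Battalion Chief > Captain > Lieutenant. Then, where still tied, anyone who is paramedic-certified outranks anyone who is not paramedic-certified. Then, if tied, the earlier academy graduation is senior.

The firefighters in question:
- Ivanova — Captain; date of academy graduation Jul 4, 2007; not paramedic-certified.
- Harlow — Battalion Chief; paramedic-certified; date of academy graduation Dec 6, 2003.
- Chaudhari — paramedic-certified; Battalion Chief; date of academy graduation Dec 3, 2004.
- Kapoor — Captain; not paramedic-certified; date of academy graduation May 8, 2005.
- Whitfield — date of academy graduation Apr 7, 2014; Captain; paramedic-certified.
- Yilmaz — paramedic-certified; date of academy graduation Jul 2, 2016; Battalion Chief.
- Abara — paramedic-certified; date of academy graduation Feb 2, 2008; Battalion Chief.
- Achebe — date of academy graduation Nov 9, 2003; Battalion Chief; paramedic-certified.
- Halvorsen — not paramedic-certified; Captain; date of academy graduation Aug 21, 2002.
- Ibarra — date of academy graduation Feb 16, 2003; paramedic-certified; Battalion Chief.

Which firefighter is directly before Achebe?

By rank: Ibarra, Achebe, Harlow, Chaudhari, Abara and Yilmaz (Battalion Chief); then Whitfield, Halvorsen, Kapoor and Ivanova (Captain).
Ibarra, Achebe, Harlow, Chaudhari, Abara and Yilmaz are each paramedic-certified, so the next rule applies.
Among Ibarra, Achebe, Harlow, Chaudhari, Abara and Yilmaz, by date of academy graduation (earlier first): Ibarra (Feb 16, 2003) before Achebe (Nov 9, 2003) before Harlow (Dec 6, 2003) before Chaudhari (Dec 3, 2004) before Abara (Feb 2, 2008) before Yilmaz (Jul 2, 2016).
Among Whitfield, Halvorsen, Kapoor and Ivanova, paramedic-certified before not paramedic-certified: Whitfield (paramedic-certified) before Halvorsen, Kapoor and Ivanova (not paramedic-certified).
Among Halvorsen, Kapoor and Ivanova, by date of academy graduation (earlier first): Halvorsen (Aug 21, 2002) before Kapoor (May 8, 2005) before Ivanova (Jul 4, 2007).
Order: Ibarra, Achebe, Harlow, Chaudhari, Abara, Yilmaz, Whitfield, Halvorsen, Kapoor, Ivanova.

Ibarra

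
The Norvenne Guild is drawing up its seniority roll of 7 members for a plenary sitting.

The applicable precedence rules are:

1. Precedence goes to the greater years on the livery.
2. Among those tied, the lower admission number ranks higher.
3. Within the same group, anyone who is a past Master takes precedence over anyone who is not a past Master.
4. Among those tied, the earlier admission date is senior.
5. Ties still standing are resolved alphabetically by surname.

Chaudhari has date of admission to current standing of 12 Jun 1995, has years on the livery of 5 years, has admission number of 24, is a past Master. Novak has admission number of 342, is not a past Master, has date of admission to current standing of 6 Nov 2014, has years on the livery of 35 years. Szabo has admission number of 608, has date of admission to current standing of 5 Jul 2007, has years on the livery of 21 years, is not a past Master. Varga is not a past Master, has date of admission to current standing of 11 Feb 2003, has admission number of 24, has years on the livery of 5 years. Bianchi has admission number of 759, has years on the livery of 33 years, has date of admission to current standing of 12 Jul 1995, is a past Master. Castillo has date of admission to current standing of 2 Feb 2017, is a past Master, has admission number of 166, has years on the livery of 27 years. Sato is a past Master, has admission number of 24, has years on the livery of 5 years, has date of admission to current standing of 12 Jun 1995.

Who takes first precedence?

Novak

By years on the livery (higher first): Novak (35 years); then Bianchi (33 years); then Castillo (27 years); then Szabo (21 years); then Chaudhari, Sato and Varga (each 5 years).
Chaudhari, Sato and Varga all have admission number 24, so the next rule applies.
Among Chaudhari, Sato and Varga, a past Master before not a past Master: Chaudhari and Sato (a past Master) before Varga (not a past Master).
Chaudhari and Sato both have date of admission to current standing 12 Jun 1995, so the next rule applies.
Among Chaudhari and Sato, alphabetically by surname: Chaudhari before Sato.
Order: Novak, Bianchi, Castillo, Szabo, Chaudhari, Sato, Varga.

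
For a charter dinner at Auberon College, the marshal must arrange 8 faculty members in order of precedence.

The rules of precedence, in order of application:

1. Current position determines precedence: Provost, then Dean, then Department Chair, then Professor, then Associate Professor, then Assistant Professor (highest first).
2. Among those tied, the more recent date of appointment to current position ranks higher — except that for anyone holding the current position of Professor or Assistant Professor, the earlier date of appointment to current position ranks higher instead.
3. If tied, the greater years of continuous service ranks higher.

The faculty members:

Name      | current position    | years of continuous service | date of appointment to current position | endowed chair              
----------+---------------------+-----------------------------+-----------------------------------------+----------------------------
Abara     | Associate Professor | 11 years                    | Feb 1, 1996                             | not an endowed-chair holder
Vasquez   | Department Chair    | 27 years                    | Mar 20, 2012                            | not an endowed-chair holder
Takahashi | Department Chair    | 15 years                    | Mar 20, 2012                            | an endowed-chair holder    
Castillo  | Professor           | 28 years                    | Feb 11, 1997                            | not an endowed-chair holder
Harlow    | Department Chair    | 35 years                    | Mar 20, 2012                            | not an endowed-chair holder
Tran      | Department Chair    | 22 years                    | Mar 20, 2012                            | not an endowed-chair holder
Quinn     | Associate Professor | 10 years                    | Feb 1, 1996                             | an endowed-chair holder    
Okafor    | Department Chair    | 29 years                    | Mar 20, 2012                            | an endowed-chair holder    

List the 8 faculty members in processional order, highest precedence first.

Harlow, Okafor, Vasquez, Tran, Takahashi, Castillo, Abara, Quinn

By current position: Harlow, Okafor, Vasquez, Tran and Takahashi (Department Chair); then Castillo (Professor); then Abara and Quinn (Associate Professor).
Harlow, Okafor, Vasquez, Tran and Takahashi all have date of appointment to current position Mar 20, 2012, so the next rule applies.
Among Harlow, Okafor, Vasquez, Tran and Takahashi, by years of continuous service (higher first): Harlow (35 years) before Okafor (29 years) before Vasquez (27 years) before Tran (22 years) before Takahashi (15 years).
Abara and Quinn both have date of appointment to current position Feb 1, 1996, so the next rule applies.
Among Abara and Quinn, by years of continuous service (higher first): Abara (11 years) before Quinn (10 years).
Full order: Harlow, Okafor, Vasquez, Tran, Takahashi, Castillo, Abara, Quinn.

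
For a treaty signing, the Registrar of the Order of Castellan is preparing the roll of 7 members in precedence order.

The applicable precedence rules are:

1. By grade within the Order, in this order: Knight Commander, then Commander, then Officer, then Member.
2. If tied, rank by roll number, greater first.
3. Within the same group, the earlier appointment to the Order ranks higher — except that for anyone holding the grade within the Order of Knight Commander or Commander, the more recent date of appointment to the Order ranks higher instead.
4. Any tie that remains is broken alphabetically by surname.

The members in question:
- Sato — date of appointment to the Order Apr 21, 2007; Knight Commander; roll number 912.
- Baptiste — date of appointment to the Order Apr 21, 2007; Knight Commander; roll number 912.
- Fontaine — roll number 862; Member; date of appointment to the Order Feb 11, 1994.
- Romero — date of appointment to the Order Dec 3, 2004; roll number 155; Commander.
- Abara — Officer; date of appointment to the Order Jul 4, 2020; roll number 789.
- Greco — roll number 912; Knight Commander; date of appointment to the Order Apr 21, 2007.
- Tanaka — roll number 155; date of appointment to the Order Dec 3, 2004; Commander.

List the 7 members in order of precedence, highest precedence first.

Baptiste, Greco, Sato, Romero, Tanaka, Abara, Fontaine

By grade within the Order: Baptiste, Greco and Sato (Knight Commander); then Romero and Tanaka (Commander); then Abara (Officer); then Fontaine (Member).
Baptiste, Greco and Sato all have roll number 912, so the next rule applies.
Baptiste, Greco and Sato all have date of appointment to the Order Apr 21, 2007, so the next rule applies.
Among Baptiste, Greco and Sato, alphabetically by surname: Baptiste before Greco before Sato.
Romero and Tanaka both have roll number 155, so the next rule applies.
Romero and Tanaka both have date of appointment to the Order Dec 3, 2004, so the next rule applies.
Among Romero and Tanaka, alphabetically by surname: Romero before Tanaka.
Full order: Baptiste, Greco, Sato, Romero, Tanaka, Abara, Fontaine.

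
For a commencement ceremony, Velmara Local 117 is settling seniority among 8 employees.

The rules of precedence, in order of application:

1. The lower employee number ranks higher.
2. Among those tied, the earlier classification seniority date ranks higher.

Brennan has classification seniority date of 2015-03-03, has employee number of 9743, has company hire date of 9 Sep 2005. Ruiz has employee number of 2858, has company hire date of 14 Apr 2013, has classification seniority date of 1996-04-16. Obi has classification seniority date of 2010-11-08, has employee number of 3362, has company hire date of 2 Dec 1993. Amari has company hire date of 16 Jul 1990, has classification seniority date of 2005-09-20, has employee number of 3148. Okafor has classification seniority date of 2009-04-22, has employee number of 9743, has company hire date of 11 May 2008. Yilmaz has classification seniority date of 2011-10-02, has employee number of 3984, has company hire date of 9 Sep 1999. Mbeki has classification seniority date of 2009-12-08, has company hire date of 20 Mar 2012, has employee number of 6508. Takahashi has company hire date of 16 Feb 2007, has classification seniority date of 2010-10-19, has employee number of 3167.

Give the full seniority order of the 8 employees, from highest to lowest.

Ruiz, Amari, Takahashi, Obi, Yilmaz, Mbeki, Okafor, Brennan

By employee number (lower first): Ruiz (2858); then Amari (3148); then Takahashi (3167); then Obi (3362); then Yilmaz (3984); then Mbeki (6508); then Okafor and Brennan (both 9743).
Among Okafor and Brennan, by classification seniority date (earlier first): Okafor (2009-04-22) before Brennan (2015-03-03).
Full order: Ruiz, Amari, Takahashi, Obi, Yilmaz, Mbeki, Okafor, Brennan.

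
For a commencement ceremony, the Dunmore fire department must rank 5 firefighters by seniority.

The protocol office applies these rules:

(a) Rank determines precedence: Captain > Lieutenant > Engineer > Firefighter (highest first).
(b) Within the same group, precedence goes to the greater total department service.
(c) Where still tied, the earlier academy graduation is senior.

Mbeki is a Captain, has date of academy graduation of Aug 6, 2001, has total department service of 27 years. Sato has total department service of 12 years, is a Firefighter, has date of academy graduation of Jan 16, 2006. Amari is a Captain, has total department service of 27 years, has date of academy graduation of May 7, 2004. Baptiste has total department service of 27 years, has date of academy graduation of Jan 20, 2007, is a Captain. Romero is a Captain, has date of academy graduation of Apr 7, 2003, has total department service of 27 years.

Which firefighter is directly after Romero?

Amari

By rank: Mbeki, Romero, Amari and Baptiste (Captain); then Sato (Firefighter).
Mbeki, Romero, Amari and Baptiste all have total department service 27 years, so the next rule applies.
Among Mbeki, Romero, Amari and Baptiste, by date of academy graduation (earlier first): Mbeki (Aug 6, 2001) before Romero (Apr 7, 2003) before Amari (May 7, 2004) before Baptiste (Jan 20, 2007).
Order: Mbeki, Romero, Amari, Baptiste, Sato.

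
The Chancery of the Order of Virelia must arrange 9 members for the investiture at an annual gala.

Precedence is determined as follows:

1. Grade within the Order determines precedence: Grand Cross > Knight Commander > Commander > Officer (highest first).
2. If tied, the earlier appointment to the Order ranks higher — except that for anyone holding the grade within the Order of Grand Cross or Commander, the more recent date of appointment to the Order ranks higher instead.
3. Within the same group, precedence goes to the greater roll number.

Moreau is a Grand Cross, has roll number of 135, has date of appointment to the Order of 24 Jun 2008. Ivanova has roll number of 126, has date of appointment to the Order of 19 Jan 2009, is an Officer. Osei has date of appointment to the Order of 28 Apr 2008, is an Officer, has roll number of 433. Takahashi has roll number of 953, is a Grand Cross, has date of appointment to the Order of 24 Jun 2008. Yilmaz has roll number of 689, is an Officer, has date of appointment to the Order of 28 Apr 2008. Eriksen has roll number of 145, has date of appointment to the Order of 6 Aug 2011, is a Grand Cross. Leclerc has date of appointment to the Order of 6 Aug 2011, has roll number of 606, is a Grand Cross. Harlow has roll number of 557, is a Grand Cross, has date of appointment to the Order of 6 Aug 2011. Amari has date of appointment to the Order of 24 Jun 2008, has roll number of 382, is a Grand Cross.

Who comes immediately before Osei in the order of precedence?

Yilmaz

By grade within the Order: Leclerc, Harlow, Eriksen, Takahashi, Amari and Moreau (Grand Cross); then Yilmaz, Osei and Ivanova (Officer).
Among Leclerc, Harlow, Eriksen, Takahashi, Amari and Moreau, by date of appointment to the Order (later first) (reversed rule for this group): Leclerc, Harlow and Eriksen (6 Aug 2011) before Takahashi, Amari and Moreau (24 Jun 2008).
Among Leclerc, Harlow and Eriksen, by roll number (higher first): Leclerc (606) before Harlow (557) before Eriksen (145).
Among Takahashi, Amari and Moreau, by roll number (higher first): Takahashi (953) before Amari (382) before Moreau (135).
Among Yilmaz, Osei and Ivanova, by date of appointment to the Order (earlier first): Yilmaz and Osei (28 Apr 2008) before Ivanova (19 Jan 2009).
Among Yilmaz and Osei, by roll number (higher first): Yilmaz (689) before Osei (433).
Order: Leclerc, Harlow, Eriksen, Takahashi, Amari, Moreau, Yilmaz, Osei, Ivanova.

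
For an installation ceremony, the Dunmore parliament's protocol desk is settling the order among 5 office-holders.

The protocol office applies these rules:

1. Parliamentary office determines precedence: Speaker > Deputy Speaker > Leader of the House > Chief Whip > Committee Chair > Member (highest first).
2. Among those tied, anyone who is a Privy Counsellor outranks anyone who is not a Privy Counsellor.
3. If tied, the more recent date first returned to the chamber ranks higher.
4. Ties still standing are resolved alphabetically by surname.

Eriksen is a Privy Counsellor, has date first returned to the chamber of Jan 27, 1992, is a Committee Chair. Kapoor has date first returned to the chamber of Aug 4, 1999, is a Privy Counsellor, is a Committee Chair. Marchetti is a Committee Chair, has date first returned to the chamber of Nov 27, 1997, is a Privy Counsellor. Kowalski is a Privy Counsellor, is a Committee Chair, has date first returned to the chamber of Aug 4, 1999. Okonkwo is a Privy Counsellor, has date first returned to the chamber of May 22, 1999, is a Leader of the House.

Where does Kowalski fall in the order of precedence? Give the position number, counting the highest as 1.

3

By parliamentary office: Okonkwo (Leader of the House); then Kapoor, Kowalski, Marchetti and Eriksen (Committee Chair).
Kapoor, Kowalski, Marchetti and Eriksen are each a Privy Counsellor, so the next rule applies.
Among Kapoor, Kowalski, Marchetti and Eriksen, by date first returned to the chamber (later first): Kapoor and Kowalski (Aug 4, 1999) before Marchetti (Nov 27, 1997) before Eriksen (Jan 27, 1992).
Among Kapoor and Kowalski, alphabetically by surname: Kapoor before Kowalski.
Order: Okonkwo, Kapoor, Kowalski, Marchetti, Eriksen. So position 3.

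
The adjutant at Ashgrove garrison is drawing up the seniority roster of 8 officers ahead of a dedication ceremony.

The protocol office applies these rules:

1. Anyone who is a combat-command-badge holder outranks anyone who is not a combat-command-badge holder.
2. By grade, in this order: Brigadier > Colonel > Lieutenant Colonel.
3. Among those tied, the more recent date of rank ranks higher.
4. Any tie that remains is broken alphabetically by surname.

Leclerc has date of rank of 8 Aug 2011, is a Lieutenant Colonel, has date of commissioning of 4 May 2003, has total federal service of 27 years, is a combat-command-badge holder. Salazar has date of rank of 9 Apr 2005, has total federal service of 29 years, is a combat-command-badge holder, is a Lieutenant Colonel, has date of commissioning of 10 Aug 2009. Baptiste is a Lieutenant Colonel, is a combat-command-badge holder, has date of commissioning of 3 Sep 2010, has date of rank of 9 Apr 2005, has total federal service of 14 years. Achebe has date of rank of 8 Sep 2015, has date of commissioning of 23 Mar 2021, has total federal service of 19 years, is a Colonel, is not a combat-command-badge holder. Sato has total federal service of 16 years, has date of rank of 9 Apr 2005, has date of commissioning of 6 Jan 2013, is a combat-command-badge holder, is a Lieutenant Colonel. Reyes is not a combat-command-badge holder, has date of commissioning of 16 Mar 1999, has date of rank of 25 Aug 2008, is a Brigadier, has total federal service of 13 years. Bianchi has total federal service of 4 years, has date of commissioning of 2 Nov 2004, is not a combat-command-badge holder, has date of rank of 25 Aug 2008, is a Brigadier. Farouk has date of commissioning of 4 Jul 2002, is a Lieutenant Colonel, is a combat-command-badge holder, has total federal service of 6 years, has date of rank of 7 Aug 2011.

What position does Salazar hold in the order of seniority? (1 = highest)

By the first rule: Leclerc, Farouk, Baptiste, Salazar and Sato (each a combat-command-badge holder); then Bianchi, Reyes and Achebe (each not a combat-command-badge holder).
Leclerc, Farouk, Baptiste, Salazar and Sato are each Lieutenant Colonel, so the next rule applies.
Among Leclerc, Farouk, Baptiste, Salazar and Sato, by date of rank (later first): Leclerc (8 Aug 2011) before Farouk (7 Aug 2011) before Baptiste, Salazar and Sato (9 Apr 2005).
Among Baptiste, Salazar and Sato, alphabetically by surname: Baptiste before Salazar before Sato.
Among Bianchi, Reyes and Achebe, by grade: Bianchi and Reyes (Brigadier) before Achebe (Colonel).
Bianchi and Reyes both have date of rank 25 Aug 2008, so the next rule applies.
Among Bianchi and Reyes, alphabetically by surname: Bianchi before Reyes.
Order: Leclerc, Farouk, Baptiste, Salazar, Sato, Bianchi, Reyes, Achebe. So position 4.

4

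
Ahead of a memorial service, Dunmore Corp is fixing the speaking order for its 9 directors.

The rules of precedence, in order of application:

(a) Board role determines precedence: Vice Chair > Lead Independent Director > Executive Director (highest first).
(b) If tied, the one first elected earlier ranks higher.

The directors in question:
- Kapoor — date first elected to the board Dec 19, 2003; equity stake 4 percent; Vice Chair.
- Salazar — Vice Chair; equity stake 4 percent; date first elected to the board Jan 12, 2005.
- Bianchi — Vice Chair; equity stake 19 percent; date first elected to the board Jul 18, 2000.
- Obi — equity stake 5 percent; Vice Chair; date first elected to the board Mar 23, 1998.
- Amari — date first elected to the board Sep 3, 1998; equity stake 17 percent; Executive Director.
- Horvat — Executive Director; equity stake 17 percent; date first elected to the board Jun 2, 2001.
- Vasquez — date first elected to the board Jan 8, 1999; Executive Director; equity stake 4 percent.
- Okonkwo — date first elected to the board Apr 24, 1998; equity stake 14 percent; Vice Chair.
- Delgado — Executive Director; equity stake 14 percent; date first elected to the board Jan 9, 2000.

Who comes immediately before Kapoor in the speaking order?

By board role: Obi, Okonkwo, Bianchi, Kapoor and Salazar (Vice Chair); then Amari, Vasquez, Delgado and Horvat (Executive Director).
Among Obi, Okonkwo, Bianchi, Kapoor and Salazar, by date first elected to the board (earlier first): Obi (Mar 23, 1998) before Okonkwo (Apr 24, 1998) before Bianchi (Jul 18, 2000) before Kapoor (Dec 19, 2003) before Salazar (Jan 12, 2005).
Among Amari, Vasquez, Delgado and Horvat, by date first elected to the board (earlier first): Amari (Sep 3, 1998) before Vasquez (Jan 8, 1999) before Delgado (Jan 9, 2000) before Horvat (Jun 2, 2001).
Order: Obi, Okonkwo, Bianchi, Kapoor, Salazar, Amari, Vasquez, Delgado, Horvat.

Bianchi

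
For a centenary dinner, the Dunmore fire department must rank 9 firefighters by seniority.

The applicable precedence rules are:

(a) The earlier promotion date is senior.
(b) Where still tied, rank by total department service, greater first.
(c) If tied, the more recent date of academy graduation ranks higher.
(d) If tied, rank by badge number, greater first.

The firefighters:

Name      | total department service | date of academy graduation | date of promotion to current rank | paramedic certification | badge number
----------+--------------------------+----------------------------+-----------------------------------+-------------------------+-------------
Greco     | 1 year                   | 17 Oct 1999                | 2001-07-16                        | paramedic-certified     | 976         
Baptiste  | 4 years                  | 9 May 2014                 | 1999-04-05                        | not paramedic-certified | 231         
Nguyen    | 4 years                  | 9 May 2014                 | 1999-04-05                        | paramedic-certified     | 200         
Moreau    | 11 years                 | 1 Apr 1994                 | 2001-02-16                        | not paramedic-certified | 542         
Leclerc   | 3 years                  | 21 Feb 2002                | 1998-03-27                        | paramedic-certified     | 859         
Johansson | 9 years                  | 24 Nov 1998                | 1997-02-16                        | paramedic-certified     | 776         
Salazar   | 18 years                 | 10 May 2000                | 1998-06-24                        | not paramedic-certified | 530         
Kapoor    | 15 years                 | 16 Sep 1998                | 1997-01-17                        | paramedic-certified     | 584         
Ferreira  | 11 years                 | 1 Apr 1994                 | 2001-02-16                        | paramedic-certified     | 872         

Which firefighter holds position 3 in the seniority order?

By date of promotion to current rank (earlier first): Kapoor (1997-01-17); then Johansson (1997-02-16); then Leclerc (1998-03-27); then Salazar (1998-06-24); then Baptiste and Nguyen (both 1999-04-05); then Ferreira and Moreau (both 2001-02-16); then Greco (2001-07-16).
Baptiste and Nguyen both have total department service 4 years, so the next rule applies.
Baptiste and Nguyen both have date of academy graduation 9 May 2014, so the next rule applies.
Among Baptiste and Nguyen, by badge number (higher first): Baptiste (231) before Nguyen (200).
Ferreira and Moreau both have total department service 11 years, so the next rule applies.
Ferreira and Moreau both have date of academy graduation 1 Apr 1994, so the next rule applies.
Among Ferreira and Moreau, by badge number (higher first): Ferreira (872) before Moreau (542).
Order: Kapoor, Johansson, Leclerc, Salazar, Baptiste, Nguyen, Ferreira, Moreau, Greco.

Leclerc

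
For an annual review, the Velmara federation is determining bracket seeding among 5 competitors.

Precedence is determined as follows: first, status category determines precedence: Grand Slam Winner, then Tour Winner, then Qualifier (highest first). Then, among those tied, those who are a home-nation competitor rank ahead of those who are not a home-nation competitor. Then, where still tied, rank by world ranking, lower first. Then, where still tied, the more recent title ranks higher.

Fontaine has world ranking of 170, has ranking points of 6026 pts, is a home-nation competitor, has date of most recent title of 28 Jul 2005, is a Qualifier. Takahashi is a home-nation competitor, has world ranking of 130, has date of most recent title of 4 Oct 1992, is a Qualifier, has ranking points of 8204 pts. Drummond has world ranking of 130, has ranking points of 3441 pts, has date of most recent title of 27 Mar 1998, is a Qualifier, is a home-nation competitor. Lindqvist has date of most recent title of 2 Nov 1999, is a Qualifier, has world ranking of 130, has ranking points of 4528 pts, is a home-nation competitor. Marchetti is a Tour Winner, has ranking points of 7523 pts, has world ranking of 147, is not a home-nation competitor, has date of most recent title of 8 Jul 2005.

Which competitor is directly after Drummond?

Takahashi

By status category: Marchetti (Tour Winner); then Lindqvist, Drummond, Takahashi and Fontaine (Qualifier).
Lindqvist, Drummond, Takahashi and Fontaine are each a home-nation competitor, so the next rule applies.
Among Lindqvist, Drummond, Takahashi and Fontaine, by world ranking (lower first): Lindqvist, Drummond and Takahashi (130) before Fontaine (170).
Among Lindqvist, Drummond and Takahashi, by date of most recent title (later first): Lindqvist (2 Nov 1999) before Drummond (27 Mar 1998) before Takahashi (4 Oct 1992).
Order: Marchetti, Lindqvist, Drummond, Takahashi, Fontaine.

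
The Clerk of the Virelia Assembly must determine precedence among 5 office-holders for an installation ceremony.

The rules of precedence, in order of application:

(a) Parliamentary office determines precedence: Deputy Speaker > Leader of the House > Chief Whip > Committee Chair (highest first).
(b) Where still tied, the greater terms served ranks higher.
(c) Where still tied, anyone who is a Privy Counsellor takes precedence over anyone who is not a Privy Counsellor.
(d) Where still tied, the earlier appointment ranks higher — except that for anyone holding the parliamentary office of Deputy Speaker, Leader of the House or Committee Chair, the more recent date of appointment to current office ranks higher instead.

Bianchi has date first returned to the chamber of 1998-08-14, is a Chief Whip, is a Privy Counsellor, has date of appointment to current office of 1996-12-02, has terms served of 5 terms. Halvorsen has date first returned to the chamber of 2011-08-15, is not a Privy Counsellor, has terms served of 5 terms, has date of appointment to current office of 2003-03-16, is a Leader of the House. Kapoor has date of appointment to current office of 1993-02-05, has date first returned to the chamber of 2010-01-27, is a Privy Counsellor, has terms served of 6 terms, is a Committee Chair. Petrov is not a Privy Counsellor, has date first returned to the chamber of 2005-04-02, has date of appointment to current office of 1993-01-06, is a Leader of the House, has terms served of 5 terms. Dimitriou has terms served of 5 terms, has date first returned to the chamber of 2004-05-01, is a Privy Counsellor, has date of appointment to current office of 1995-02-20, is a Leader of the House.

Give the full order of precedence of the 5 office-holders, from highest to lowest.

By parliamentary office: Dimitriou, Halvorsen and Petrov (Leader of the House); then Bianchi (Chief Whip); then Kapoor (Committee Chair).
Dimitriou, Halvorsen and Petrov all have terms served 5 terms, so the next rule applies.
Among Dimitriou, Halvorsen and Petrov, a Privy Counsellor before not a Privy Counsellor: Dimitriou (a Privy Counsellor) before Halvorsen and Petrov (not a Privy Counsellor).
Among Halvorsen and Petrov, by date of appointment to current office (later first) (reversed rule for this group): Halvorsen (2003-03-16) before Petrov (1993-01-06).
Full order: Dimitriou, Halvorsen, Petrov, Bianchi, Kapoor.

Dimitriou, Halvorsen, Petrov, Bianchi, Kapoor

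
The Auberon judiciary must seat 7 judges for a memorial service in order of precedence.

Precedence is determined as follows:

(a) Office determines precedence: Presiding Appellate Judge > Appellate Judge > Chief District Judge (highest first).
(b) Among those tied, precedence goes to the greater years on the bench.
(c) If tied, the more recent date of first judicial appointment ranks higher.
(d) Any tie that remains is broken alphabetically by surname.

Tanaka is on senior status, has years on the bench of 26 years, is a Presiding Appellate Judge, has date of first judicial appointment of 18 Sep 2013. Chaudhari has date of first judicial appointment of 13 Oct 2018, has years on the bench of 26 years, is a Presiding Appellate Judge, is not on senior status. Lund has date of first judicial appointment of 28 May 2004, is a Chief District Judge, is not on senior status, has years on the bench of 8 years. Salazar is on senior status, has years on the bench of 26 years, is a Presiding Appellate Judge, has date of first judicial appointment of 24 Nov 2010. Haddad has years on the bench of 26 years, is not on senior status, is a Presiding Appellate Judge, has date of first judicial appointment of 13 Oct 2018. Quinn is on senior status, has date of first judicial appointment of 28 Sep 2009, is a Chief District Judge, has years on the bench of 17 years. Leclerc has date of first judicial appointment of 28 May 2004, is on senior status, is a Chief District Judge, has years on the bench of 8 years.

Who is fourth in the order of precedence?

Salazar

By office: Chaudhari, Haddad, Tanaka and Salazar (Presiding Appellate Judge); then Quinn, Leclerc and Lund (Chief District Judge).
Chaudhari, Haddad, Tanaka and Salazar all have years on the bench 26 years, so the next rule applies.
Among Chaudhari, Haddad, Tanaka and Salazar, by date of first judicial appointment (later first): Chaudhari and Haddad (13 Oct 2018) before Tanaka (18 Sep 2013) before Salazar (24 Nov 2010).
Among Chaudhari and Haddad, alphabetically by surname: Chaudhari before Haddad.
Among Quinn, Leclerc and Lund, by years on the bench (higher first): Quinn (17 years) before Leclerc and Lund (8 years).
Leclerc and Lund both have date of first judicial appointment 28 May 2004, so the next rule applies.
Among Leclerc and Lund, alphabetically by surname: Leclerc before Lund.
Order: Chaudhari, Haddad, Tanaka, Salazar, Quinn, Leclerc, Lund.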